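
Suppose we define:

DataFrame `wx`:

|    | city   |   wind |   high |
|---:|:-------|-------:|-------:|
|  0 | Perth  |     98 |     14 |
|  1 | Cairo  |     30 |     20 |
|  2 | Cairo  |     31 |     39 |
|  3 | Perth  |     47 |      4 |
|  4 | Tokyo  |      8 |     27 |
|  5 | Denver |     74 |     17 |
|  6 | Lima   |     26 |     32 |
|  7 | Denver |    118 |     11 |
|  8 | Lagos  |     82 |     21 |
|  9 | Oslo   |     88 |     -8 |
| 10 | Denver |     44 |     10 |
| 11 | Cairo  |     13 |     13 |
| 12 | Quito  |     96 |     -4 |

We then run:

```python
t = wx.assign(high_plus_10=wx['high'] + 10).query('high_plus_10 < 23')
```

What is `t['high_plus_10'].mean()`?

12.6

add column high_plus_10 = wx['high'] + 10:
      city  wind  high  high_plus_10
0    Perth    98    14            24
1    Cairo    30    20            30
2    Cairo    31    39            49
3    Perth    47     4            14
4    Tokyo     8    27            37
5   Denver    74    17            27
6     Lima    26    32            42
7   Denver   118    11            21
8    Lagos    82    21            31
9     Oslo    88    -8             2
10  Denver    44    10            20
11   Cairo    13    13            23
12   Quito    96    -4             6
filter rows where high_plus_10 < 23:
      city  wind  high  high_plus_10
3    Perth    47     4            14
7   Denver   118    11            21
9     Oslo    88    -8             2
10  Denver    44    10            20
12   Quito    96    -4             6
Reading off the mean of column 'high_plus_10', we get 12.6.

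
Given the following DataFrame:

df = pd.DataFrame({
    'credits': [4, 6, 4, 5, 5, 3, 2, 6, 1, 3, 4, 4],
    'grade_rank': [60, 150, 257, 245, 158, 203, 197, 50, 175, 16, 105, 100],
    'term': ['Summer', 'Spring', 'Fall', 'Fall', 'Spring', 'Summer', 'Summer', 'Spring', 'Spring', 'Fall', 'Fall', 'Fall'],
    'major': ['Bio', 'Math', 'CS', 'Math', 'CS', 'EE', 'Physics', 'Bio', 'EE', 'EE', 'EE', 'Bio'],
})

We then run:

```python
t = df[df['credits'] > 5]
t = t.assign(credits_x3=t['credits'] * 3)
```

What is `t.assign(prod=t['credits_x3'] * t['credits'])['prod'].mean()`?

108.0

filter rows where credits > 5:
   credits  grade_rank    term major
1        6         150  Spring  Math
7        6          50  Spring   Bio
add column credits_x3 = t['credits'] * 3:
   credits  grade_rank    term major  credits_x3
1        6         150  Spring  Math          18
7        6          50  Spring   Bio          18
add column prod = t['credits_x3'] * t['credits']:
   credits  grade_rank    term major  credits_x3  prod
1        6         150  Spring  Math          18   108
7        6          50  Spring   Bio          18   108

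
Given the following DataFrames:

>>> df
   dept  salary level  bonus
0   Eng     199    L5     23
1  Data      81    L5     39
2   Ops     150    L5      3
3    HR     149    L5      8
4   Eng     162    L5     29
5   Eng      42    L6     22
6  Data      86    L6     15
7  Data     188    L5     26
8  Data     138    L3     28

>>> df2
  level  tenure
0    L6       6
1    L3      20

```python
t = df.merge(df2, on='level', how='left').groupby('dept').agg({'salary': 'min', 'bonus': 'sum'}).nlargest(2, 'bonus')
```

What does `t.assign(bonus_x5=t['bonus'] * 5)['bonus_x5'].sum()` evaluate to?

merge on 'level' (how='left') → 9 rows:
   dept  salary level  bonus  tenure
0   Eng     199    L5     23     NaN
1  Data      81    L5     39     NaN
2   Ops     150    L5      3     NaN
3    HR     149    L5      8     NaN
4   Eng     162    L5     29     NaN
5   Eng      42    L6     22     6.0
6  Data      86    L6     15     6.0
7  Data     188    L5     26     NaN
8  Data     138    L3     28    20.0
group by dept: min(salary), sum(bonus):
      salary  bonus
dept               
Data      81    108
Eng       42     74
HR       149      8
Ops      150      3
take 2 rows with largest bonus:
      salary  bonus
dept               
Data      81    108
Eng       42     74
add column bonus_x5 = t['bonus'] * 5:
      salary  bonus  bonus_x5
dept                         
Data      81    108       540
Eng       42     74       370
Hence 910.

910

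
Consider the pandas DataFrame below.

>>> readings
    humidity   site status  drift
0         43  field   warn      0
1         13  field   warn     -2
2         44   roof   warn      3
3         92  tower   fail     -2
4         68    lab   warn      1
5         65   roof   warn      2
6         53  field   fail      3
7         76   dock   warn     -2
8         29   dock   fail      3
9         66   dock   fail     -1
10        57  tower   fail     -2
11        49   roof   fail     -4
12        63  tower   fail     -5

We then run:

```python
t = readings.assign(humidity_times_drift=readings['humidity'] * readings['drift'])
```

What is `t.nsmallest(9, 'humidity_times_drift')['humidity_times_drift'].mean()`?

add column humidity_times_drift = readings['humidity'] * readings['drift']:
    humidity   site status  drift  humidity_times_drift
0         43  field   warn      0                     0
1         13  field   warn     -2                   -26
2         44   roof   warn      3                   132
3         92  tower   fail     -2                  -184
4         68    lab   warn      1                    68
5         65   roof   warn      2                   130
6         53  field   fail      3                   159
7         76   dock   warn     -2                  -152
8         29   dock   fail      3                    87
9         66   dock   fail     -1                   -66
10        57  tower   fail     -2                  -114
11        49   roof   fail     -4                  -196
12        63  tower   fail     -5                  -315
take 9 rows with smallest humidity_times_drift:
    humidity   site status  drift  humidity_times_drift
12        63  tower   fail     -5                  -315
11        49   roof   fail     -4                  -196
3         92  tower   fail     -2                  -184
7         76   dock   warn     -2                  -152
10        57  tower   fail     -2                  -114
9         66   dock   fail     -1                   -66
1         13  field   warn     -2                   -26
0         43  field   warn      0                     0
4         68    lab   warn      1                    68

-109.444444444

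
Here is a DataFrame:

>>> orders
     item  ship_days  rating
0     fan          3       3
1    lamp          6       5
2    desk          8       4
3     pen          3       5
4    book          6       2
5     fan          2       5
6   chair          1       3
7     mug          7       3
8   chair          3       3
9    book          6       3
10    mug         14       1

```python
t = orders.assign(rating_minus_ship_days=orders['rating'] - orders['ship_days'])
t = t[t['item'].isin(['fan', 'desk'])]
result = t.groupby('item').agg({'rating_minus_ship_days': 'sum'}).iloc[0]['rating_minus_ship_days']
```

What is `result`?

add column rating_minus_ship_days = orders['rating'] - orders['ship_days']:
     item  ship_days  rating  rating_minus_ship_days
0     fan          3       3                       0
1    lamp          6       5                      -1
2    desk          8       4                      -4
3     pen          3       5                       2
4    book          6       2                      -4
5     fan          2       5                       3
6   chair          1       3                       2
7     mug          7       3                      -4
8   chair          3       3                       0
9    book          6       3                      -3
10    mug         14       1                     -13
filter rows where item in ['fan', 'desk']:
   item  ship_days  rating  rating_minus_ship_days
0   fan          3       3                       0
2  desk          8       4                      -4
5   fan          2       5                       3
group by item, sum of rating_minus_ship_days:
      rating_minus_ship_days
item                        
desk                      -4
fan                        3
So iloc[0]['rating_minus_ship_days'] = -4.

-4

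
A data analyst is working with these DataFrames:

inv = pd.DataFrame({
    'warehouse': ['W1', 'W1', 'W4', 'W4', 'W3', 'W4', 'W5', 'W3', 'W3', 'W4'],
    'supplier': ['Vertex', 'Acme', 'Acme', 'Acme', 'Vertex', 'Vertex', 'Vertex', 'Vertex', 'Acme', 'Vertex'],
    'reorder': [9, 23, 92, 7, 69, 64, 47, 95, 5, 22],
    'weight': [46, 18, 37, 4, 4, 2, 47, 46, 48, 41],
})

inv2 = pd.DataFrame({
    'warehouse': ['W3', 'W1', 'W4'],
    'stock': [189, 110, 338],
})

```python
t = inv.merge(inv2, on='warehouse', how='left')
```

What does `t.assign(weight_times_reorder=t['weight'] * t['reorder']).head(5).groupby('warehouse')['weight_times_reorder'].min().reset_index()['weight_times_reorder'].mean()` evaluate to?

239.333333333

merge on 'warehouse' (how='left') → 10 rows:
  warehouse supplier  reorder  weight  stock
0        W1   Vertex        9      46  110.0
1        W1     Acme       23      18  110.0
2        W4     Acme       92      37  338.0
3        W4     Acme        7       4  338.0
4        W3   Vertex       69       4  189.0
5        W4   Vertex       64       2  338.0
6        W5   Vertex       47      47    NaN
7        W3   Vertex       95      46  189.0
8        W3     Acme        5      48  189.0
9        W4   Vertex       22      41  338.0
add column weight_times_reorder = t['weight'] * t['reorder']:
  warehouse supplier  reorder  weight  stock  weight_times_reorder
0        W1   Vertex        9      46  110.0                   414
1        W1     Acme       23      18  110.0                   414
2        W4     Acme       92      37  338.0                  3404
3        W4     Acme        7       4  338.0                    28
4        W3   Vertex       69       4  189.0                   276
5        W4   Vertex       64       2  338.0                   128
6        W5   Vertex       47      47    NaN                  2209
7        W3   Vertex       95      46  189.0                  4370
8        W3     Acme        5      48  189.0                   240
9        W4   Vertex       22      41  338.0                   902
take first 5 rows:
  warehouse supplier  reorder  weight  stock  weight_times_reorder
0        W1   Vertex        9      46  110.0                   414
1        W1     Acme       23      18  110.0                   414
2        W4     Acme       92      37  338.0                  3404
3        W4     Acme        7       4  338.0                    28
4        W3   Vertex       69       4  189.0                   276
group by warehouse, min of weight_times_reorder:
warehouse
W1    414
W3    276
W4     28
Name: weight_times_reorder, dtype: int64
reset_index():
  warehouse  weight_times_reorder
0        W1                   414
1        W3                   276
2        W4                    28
mean of column 'weight_times_reorder' → 239.333333333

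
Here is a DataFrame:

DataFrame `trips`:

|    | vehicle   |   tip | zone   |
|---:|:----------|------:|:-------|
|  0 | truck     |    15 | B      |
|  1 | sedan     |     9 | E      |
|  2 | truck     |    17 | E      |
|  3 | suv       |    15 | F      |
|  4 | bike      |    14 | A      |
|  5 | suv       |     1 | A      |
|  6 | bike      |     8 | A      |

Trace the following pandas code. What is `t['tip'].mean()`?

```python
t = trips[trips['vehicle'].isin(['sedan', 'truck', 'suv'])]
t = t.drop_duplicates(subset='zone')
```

10.0

filter rows where vehicle in ['sedan', 'truck', 'suv']:
  vehicle  tip zone
0   truck   15    B
1   sedan    9    E
2   truck   17    E
3     suv   15    F
5     suv    1    A
drop duplicate zone (keep=first):
  vehicle  tip zone
0   truck   15    B
1   sedan    9    E
3     suv   15    F
5     suv    1    A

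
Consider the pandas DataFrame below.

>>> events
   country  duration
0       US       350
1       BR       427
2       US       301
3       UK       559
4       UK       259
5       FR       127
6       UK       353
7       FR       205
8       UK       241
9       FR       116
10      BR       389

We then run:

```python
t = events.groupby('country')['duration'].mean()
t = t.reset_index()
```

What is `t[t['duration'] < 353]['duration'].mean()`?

group by country, mean of duration:
country
BR    408.000000
FR    149.333333
UK    353.000000
US    325.500000
Name: duration, dtype: float64
reset_index():
  country    duration
0      BR  408.000000
1      FR  149.333333
2      UK  353.000000
3      US  325.500000
filter rows where duration < 353:
  country    duration
1      FR  149.333333
3      US  325.500000
So mean() = 237.416666667.

237.416666667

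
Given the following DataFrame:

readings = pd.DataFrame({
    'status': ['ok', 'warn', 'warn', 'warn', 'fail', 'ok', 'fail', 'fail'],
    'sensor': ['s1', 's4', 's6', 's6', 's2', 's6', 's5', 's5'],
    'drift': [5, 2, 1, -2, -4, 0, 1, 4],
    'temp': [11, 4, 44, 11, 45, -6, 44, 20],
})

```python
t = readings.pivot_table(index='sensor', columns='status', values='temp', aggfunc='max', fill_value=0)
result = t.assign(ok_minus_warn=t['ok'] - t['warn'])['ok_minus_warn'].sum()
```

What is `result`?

-43

pivot: rows=sensor, cols=status, max(temp):
status  fail  ok  warn
sensor                
s1         0  11     0
s2        45   0     0
s4         0   0     4
s5        44   0     0
s6         0  -6    44
add column ok_minus_warn = t['ok'] - t['warn']:
status  fail  ok  warn  ok_minus_warn
sensor                               
s1         0  11     0             11
s2        45   0     0              0
s4         0   0     4             -4
s5        44   0     0              0
s6         0  -6    44            -50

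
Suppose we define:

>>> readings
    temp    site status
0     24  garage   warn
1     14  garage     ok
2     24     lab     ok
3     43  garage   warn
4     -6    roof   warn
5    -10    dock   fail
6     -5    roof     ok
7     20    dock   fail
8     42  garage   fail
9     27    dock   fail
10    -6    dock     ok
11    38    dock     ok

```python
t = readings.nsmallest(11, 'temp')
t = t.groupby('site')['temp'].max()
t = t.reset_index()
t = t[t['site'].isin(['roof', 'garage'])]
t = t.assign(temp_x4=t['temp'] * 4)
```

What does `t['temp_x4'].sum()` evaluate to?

take 11 rows with smallest temp:
    temp    site status
5    -10    dock   fail
4     -6    roof   warn
10    -6    dock     ok
6     -5    roof     ok
1     14  garage     ok
7     20    dock   fail
0     24  garage   warn
2     24     lab     ok
9     27    dock   fail
11    38    dock     ok
8     42  garage   fail
group by site, max of temp:
site
dock      38
garage    42
lab       24
roof      -5
Name: temp, dtype: int64
reset_index():
     site  temp
0    dock    38
1  garage    42
2     lab    24
3    roof    -5
filter rows where site in ['roof', 'garage']:
     site  temp
1  garage    42
3    roof    -5
add column temp_x4 = t['temp'] * 4:
     site  temp  temp_x4
1  garage    42      168
3    roof    -5      -20
So sum() = 148.

148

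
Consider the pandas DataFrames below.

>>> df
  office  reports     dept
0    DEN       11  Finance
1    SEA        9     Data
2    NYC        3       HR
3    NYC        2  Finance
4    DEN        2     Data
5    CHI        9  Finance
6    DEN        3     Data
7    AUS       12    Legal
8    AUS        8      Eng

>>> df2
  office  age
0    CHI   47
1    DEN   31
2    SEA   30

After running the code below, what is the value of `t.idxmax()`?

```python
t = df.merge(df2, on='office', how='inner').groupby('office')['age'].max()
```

merge on 'office' (how='inner') → 5 rows:
  office  reports     dept  age
0    DEN       11  Finance   31
1    SEA        9     Data   30
2    DEN        2     Data   31
3    CHI        9  Finance   47
4    DEN        3     Data   31
group by office, max of age:
office
CHI    47
DEN    31
SEA    30
Name: age, dtype: int64
label with the largest value → CHI

CHI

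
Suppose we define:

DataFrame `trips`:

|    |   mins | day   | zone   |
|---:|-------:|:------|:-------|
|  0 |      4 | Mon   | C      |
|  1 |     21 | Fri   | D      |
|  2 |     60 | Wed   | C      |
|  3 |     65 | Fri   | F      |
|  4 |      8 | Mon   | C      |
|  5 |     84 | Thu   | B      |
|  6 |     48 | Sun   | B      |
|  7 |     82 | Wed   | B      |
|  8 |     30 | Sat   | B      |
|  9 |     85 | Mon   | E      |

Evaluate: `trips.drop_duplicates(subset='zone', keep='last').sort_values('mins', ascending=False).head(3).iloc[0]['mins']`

drop duplicate zone (keep=last):
   mins  day zone
1    21  Fri    D
3    65  Fri    F
4     8  Mon    C
8    30  Sat    B
9    85  Mon    E
sort by mins descending:
   mins  day zone
9    85  Mon    E
3    65  Fri    F
8    30  Sat    B
1    21  Fri    D
4     8  Mon    C
take first 3 rows:
   mins  day zone
9    85  Mon    E
3    65  Fri    F
8    30  Sat    B
value at position 0, column 'mins' → 85

85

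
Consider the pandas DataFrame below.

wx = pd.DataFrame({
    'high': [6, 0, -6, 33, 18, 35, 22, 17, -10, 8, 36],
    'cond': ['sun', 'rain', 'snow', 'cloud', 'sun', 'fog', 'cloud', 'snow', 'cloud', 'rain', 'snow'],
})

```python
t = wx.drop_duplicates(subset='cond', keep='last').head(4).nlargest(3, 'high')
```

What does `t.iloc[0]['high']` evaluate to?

35

drop duplicate cond (keep=last):
    high   cond
4     18    sun
5     35    fog
8    -10  cloud
9      8   rain
10    36   snow
take first 4 rows:
   high   cond
4    18    sun
5    35    fog
8   -10  cloud
9     8   rain
take 3 rows with largest high:
   high  cond
5    35   fog
4    18   sun
9     8  rain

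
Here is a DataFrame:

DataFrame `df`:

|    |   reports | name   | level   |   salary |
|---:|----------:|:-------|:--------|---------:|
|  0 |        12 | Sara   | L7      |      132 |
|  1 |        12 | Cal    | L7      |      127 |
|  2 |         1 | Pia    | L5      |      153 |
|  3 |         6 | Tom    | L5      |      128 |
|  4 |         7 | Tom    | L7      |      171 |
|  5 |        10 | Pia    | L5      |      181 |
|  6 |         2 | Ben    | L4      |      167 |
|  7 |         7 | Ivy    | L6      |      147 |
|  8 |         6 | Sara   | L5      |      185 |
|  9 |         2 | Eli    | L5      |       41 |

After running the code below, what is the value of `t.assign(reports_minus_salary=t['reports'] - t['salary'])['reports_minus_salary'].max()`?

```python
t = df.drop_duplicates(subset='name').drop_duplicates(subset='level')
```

drop duplicate name (keep=first):
   reports  name level  salary
0       12  Sara    L7     132
1       12   Cal    L7     127
2        1   Pia    L5     153
3        6   Tom    L5     128
6        2   Ben    L4     167
7        7   Ivy    L6     147
9        2   Eli    L5      41
drop duplicate level (keep=first):
   reports  name level  salary
0       12  Sara    L7     132
2        1   Pia    L5     153
6        2   Ben    L4     167
7        7   Ivy    L6     147
add column reports_minus_salary = t['reports'] - t['salary']:
   reports  name level  salary  reports_minus_salary
0       12  Sara    L7     132                  -120
2        1   Pia    L5     153                  -152
6        2   Ben    L4     167                  -165
7        7   Ivy    L6     147                  -140
Then the max of column 'reports_minus_salary': -120

-120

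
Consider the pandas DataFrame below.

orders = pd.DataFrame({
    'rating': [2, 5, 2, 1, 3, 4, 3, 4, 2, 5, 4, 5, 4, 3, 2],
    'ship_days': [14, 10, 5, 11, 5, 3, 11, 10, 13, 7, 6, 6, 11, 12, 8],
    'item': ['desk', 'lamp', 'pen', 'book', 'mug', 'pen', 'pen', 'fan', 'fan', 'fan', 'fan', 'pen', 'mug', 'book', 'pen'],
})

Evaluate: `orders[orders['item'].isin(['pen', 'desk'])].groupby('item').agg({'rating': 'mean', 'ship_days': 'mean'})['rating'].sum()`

5.2

filter rows where item in ['pen', 'desk']:
    rating  ship_days  item
0        2         14  desk
2        2          5   pen
5        4          3   pen
6        3         11   pen
11       5          6   pen
14       2          8   pen
group by item: mean(rating), mean(ship_days):
      rating  ship_days
item                   
desk     2.0       14.0
pen      3.2        6.6
Taking the sum of column 'rating' gives 5.2.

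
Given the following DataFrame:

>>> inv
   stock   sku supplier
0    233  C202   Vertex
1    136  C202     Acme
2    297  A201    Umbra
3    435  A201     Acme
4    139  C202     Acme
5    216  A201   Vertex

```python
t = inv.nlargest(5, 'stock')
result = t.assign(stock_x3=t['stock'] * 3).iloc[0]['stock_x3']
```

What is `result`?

1305

take 5 rows with largest stock:
   stock   sku supplier
3    435  A201     Acme
2    297  A201    Umbra
0    233  C202   Vertex
5    216  A201   Vertex
4    139  C202     Acme
add column stock_x3 = t['stock'] * 3:
   stock   sku supplier  stock_x3
3    435  A201     Acme      1305
2    297  A201    Umbra       891
0    233  C202   Vertex       699
5    216  A201   Vertex       648
4    139  C202     Acme       417
The value at position 0, column 'stock_x3' is 1305.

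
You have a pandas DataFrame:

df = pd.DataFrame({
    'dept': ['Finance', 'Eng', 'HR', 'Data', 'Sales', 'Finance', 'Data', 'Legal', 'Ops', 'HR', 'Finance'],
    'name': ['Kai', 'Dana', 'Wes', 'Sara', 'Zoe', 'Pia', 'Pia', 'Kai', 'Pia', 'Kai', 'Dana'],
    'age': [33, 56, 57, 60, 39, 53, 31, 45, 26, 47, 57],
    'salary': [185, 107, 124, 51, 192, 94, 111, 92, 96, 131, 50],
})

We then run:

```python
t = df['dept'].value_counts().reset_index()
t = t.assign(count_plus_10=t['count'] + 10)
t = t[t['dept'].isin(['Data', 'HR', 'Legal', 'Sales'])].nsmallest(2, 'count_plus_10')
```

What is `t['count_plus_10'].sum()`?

22

value_counts of dept:
dept
Finance    3
HR         2
Data       2
Eng        1
Sales      1
Legal      1
Ops        1
Name: count, dtype: int64
reset_index():
      dept  count
0  Finance      3
1       HR      2
2     Data      2
3      Eng      1
4    Sales      1
5    Legal      1
6      Ops      1
add column count_plus_10 = t['count'] + 10:
      dept  count  count_plus_10
0  Finance      3             13
1       HR      2             12
2     Data      2             12
3      Eng      1             11
4    Sales      1             11
5    Legal      1             11
6      Ops      1             11
filter rows where dept in ['Data', 'HR', 'Legal', 'Sales']:
    dept  count  count_plus_10
1     HR      2             12
2   Data      2             12
4  Sales      1             11
5  Legal      1             11
take 2 rows with smallest count_plus_10:
    dept  count  count_plus_10
4  Sales      1             11
5  Legal      1             11
Reading off the sum of column 'count_plus_10', we get 22.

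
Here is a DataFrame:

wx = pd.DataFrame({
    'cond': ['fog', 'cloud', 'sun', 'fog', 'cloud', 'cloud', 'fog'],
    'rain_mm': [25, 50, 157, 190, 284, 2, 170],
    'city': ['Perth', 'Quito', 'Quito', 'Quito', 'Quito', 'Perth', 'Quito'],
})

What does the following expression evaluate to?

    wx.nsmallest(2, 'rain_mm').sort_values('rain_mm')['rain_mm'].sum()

27

take 2 rows with smallest rain_mm:
    cond  rain_mm   city
5  cloud        2  Perth
0    fog       25  Perth
sort by rain_mm:
    cond  rain_mm   city
5  cloud        2  Perth
0    fog       25  Perth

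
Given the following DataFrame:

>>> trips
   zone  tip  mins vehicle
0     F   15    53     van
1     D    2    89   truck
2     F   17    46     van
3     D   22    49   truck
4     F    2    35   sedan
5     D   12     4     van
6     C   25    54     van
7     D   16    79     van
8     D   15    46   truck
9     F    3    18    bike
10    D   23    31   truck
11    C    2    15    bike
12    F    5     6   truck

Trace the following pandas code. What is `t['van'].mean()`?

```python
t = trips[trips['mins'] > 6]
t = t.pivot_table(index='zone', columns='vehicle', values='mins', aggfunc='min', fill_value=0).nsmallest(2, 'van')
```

50.0

filter rows where mins > 6:
   zone  tip  mins vehicle
0     F   15    53     van
1     D    2    89   truck
2     F   17    46     van
3     D   22    49   truck
4     F    2    35   sedan
6     C   25    54     van
7     D   16    79     van
8     D   15    46   truck
9     F    3    18    bike
10    D   23    31   truck
11    C    2    15    bike
pivot: rows=zone, cols=vehicle, min(mins):
vehicle  bike  sedan  truck  van
zone                            
C          15      0      0   54
D           0      0     31   79
F          18     35      0   46
take 2 rows with smallest van:
vehicle  bike  sedan  truck  van
zone                            
F          18     35      0   46
C          15      0      0   54
Taking the mean of column 'van' gives 50.0.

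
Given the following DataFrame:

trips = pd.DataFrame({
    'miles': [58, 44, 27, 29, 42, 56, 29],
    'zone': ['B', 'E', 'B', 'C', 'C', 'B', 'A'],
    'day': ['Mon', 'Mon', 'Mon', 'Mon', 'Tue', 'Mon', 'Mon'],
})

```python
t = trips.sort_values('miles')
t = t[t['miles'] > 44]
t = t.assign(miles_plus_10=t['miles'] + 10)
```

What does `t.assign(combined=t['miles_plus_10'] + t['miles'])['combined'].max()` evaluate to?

126

sort by miles:
   miles zone  day
2     27    B  Mon
3     29    C  Mon
6     29    A  Mon
4     42    C  Tue
1     44    E  Mon
5     56    B  Mon
0     58    B  Mon
filter rows where miles > 44:
   miles zone  day
5     56    B  Mon
0     58    B  Mon
add column miles_plus_10 = t['miles'] + 10:
   miles zone  day  miles_plus_10
5     56    B  Mon             66
0     58    B  Mon             68
add column combined = t['miles_plus_10'] + t['miles']:
   miles zone  day  miles_plus_10  combined
5     56    B  Mon             66       122
0     58    B  Mon             68       126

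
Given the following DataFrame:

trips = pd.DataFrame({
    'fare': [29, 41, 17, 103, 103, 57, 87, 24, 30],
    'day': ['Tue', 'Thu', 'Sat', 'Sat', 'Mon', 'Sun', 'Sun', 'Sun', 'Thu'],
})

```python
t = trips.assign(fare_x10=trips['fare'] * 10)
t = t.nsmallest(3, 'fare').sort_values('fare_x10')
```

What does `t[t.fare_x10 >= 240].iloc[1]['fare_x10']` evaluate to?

290

add column fare_x10 = trips['fare'] * 10:
   fare  day  fare_x10
0    29  Tue       290
1    41  Thu       410
2    17  Sat       170
3   103  Sat      1030
4   103  Mon      1030
5    57  Sun       570
6    87  Sun       870
7    24  Sun       240
8    30  Thu       300
take 3 rows with smallest fare:
   fare  day  fare_x10
2    17  Sat       170
7    24  Sun       240
0    29  Tue       290
sort by fare_x10:
   fare  day  fare_x10
2    17  Sat       170
7    24  Sun       240
0    29  Tue       290
filter rows where fare_x10 >= 240:
   fare  day  fare_x10
7    24  Sun       240
0    29  Tue       290
Taking the value at position 1, column 'fare_x10' gives 290.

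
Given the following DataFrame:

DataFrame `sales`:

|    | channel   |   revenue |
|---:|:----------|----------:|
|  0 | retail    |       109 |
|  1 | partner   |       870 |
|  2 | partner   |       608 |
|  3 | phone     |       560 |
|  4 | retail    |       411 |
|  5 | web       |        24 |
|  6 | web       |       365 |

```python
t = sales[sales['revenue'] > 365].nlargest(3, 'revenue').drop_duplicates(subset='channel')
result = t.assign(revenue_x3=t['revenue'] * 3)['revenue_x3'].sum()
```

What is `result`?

4290

filter rows where revenue > 365:
   channel  revenue
1  partner      870
2  partner      608
3    phone      560
4   retail      411
take 3 rows with largest revenue:
   channel  revenue
1  partner      870
2  partner      608
3    phone      560
drop duplicate channel (keep=first):
   channel  revenue
1  partner      870
3    phone      560
add column revenue_x3 = t['revenue'] * 3:
   channel  revenue  revenue_x3
1  partner      870        2610
3    phone      560        1680
Finally, sum of column 'revenue_x3' = 4290.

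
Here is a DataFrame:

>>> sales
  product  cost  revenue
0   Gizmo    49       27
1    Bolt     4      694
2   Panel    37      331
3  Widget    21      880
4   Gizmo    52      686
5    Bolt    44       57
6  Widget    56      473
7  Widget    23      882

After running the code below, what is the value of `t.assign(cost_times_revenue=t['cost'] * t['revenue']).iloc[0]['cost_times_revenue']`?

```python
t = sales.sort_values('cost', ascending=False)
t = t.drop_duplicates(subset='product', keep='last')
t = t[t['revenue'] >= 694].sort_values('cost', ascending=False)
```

18480

sort by cost descending:
  product  cost  revenue
6  Widget    56      473
4   Gizmo    52      686
0   Gizmo    49       27
5    Bolt    44       57
2   Panel    37      331
7  Widget    23      882
3  Widget    21      880
1    Bolt     4      694
drop duplicate product (keep=last):
  product  cost  revenue
0   Gizmo    49       27
2   Panel    37      331
3  Widget    21      880
1    Bolt     4      694
filter rows where revenue >= 694:
  product  cost  revenue
3  Widget    21      880
1    Bolt     4      694
sort by cost descending:
  product  cost  revenue
3  Widget    21      880
1    Bolt     4      694
add column cost_times_revenue = t['cost'] * t['revenue']:
  product  cost  revenue  cost_times_revenue
3  Widget    21      880               18480
1    Bolt     4      694                2776
Then the value at position 0, column 'cost_times_revenue': 18480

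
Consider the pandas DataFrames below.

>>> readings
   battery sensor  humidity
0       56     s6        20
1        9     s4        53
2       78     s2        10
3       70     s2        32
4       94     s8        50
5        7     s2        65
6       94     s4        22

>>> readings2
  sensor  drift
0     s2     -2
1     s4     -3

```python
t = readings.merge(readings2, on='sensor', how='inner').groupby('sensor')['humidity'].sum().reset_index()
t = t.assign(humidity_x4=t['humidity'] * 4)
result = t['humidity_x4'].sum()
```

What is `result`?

728

merge on 'sensor' (how='inner') → 5 rows:
   battery sensor  humidity  drift
0        9     s4        53     -3
1       78     s2        10     -2
2       70     s2        32     -2
3        7     s2        65     -2
4       94     s4        22     -3
group by sensor, sum of humidity:
sensor
s2    107
s4     75
Name: humidity, dtype: int64
reset_index():
  sensor  humidity
0     s2       107
1     s4        75
add column humidity_x4 = t['humidity'] * 4:
  sensor  humidity  humidity_x4
0     s2       107          428
1     s4        75          300
sum of column 'humidity_x4' → 728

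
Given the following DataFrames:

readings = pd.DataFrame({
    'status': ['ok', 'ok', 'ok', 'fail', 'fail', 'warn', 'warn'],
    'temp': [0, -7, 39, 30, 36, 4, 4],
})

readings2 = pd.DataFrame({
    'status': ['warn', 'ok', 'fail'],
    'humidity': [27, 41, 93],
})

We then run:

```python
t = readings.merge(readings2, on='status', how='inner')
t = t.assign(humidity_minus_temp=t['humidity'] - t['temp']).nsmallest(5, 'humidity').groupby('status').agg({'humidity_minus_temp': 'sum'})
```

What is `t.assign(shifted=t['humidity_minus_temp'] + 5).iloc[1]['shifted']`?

merge on 'status' (how='inner') → 7 rows:
  status  temp  humidity
0     ok     0        41
1     ok    -7        41
2     ok    39        41
3   fail    30        93
4   fail    36        93
5   warn     4        27
6   warn     4        27
add column humidity_minus_temp = t['humidity'] - t['temp']:
  status  temp  humidity  humidity_minus_temp
0     ok     0        41                   41
1     ok    -7        41                   48
2     ok    39        41                    2
3   fail    30        93                   63
4   fail    36        93                   57
5   warn     4        27                   23
6   warn     4        27                   23
take 5 rows with smallest humidity:
  status  temp  humidity  humidity_minus_temp
5   warn     4        27                   23
6   warn     4        27                   23
0     ok     0        41                   41
1     ok    -7        41                   48
2     ok    39        41                    2
group by status, sum of humidity_minus_temp:
        humidity_minus_temp
status                     
ok                       91
warn                     46
add column shifted = t['humidity_minus_temp'] + 5:
        humidity_minus_temp  shifted
status                              
ok                       91       96
warn                     46       51
Taking the value at position 1, column 'shifted' gives 51.

51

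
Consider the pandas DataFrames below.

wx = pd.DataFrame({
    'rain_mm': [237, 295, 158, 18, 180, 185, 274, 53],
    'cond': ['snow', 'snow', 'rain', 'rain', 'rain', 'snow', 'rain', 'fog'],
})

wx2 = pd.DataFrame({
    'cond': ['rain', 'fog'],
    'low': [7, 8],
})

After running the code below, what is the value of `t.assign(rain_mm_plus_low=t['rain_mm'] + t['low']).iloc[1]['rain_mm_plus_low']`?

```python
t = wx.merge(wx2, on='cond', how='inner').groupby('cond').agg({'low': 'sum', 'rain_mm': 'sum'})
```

merge on 'cond' (how='inner') → 5 rows:
   rain_mm  cond  low
0      158  rain    7
1       18  rain    7
2      180  rain    7
3      274  rain    7
4       53   fog    8
group by cond: sum(low), sum(rain_mm):
      low  rain_mm
cond              
fog     8       53
rain   28      630
add column rain_mm_plus_low = t['rain_mm'] + t['low']:
      low  rain_mm  rain_mm_plus_low
cond                                
fog     8       53                61
rain   28      630               658
Hence 658.

658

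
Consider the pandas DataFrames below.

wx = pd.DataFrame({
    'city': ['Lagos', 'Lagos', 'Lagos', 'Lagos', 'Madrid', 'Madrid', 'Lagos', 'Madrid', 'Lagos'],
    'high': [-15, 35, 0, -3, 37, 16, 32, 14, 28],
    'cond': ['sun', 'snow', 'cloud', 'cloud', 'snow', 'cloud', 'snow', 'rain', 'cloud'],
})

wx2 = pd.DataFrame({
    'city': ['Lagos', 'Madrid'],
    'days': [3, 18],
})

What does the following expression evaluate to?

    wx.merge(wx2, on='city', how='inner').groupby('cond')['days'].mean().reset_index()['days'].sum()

merge on 'city' (how='inner') → 9 rows:
     city  high   cond  days
0   Lagos   -15    sun     3
1   Lagos    35   snow     3
2   Lagos     0  cloud     3
3   Lagos    -3  cloud     3
4  Madrid    37   snow    18
5  Madrid    16  cloud    18
6   Lagos    32   snow     3
7  Madrid    14   rain    18
8   Lagos    28  cloud     3
group by cond, mean of days:
cond
cloud     6.75
rain     18.00
snow      8.00
sun       3.00
Name: days, dtype: float64
reset_index():
    cond   days
0  cloud   6.75
1   rain  18.00
2   snow   8.00
3    sun   3.00

35.75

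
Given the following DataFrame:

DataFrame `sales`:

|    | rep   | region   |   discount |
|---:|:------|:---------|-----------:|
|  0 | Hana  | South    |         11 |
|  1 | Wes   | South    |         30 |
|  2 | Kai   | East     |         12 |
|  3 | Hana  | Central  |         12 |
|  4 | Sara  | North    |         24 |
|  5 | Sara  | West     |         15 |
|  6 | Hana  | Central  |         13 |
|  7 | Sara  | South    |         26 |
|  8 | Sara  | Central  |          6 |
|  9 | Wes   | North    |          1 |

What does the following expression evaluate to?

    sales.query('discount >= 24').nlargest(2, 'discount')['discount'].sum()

filter rows where discount >= 24:
    rep region  discount
1   Wes  South        30
4  Sara  North        24
7  Sara  South        26
take 2 rows with largest discount:
    rep region  discount
1   Wes  South        30
7  Sara  South        26
Taking the sum of column 'discount' gives 56.

56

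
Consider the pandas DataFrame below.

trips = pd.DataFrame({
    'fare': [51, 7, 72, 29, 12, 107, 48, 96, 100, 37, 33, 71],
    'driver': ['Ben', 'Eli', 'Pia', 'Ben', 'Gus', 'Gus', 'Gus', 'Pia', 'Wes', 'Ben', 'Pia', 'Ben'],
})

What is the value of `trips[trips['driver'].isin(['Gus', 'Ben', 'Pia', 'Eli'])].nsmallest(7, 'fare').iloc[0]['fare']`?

filter rows where driver in ['Gus', 'Ben', 'Pia', 'Eli']:
    fare driver
0     51    Ben
1      7    Eli
2     72    Pia
3     29    Ben
4     12    Gus
5    107    Gus
6     48    Gus
7     96    Pia
9     37    Ben
10    33    Pia
11    71    Ben
take 7 rows with smallest fare:
    fare driver
1      7    Eli
4     12    Gus
3     29    Ben
10    33    Pia
9     37    Ben
6     48    Gus
0     51    Ben

7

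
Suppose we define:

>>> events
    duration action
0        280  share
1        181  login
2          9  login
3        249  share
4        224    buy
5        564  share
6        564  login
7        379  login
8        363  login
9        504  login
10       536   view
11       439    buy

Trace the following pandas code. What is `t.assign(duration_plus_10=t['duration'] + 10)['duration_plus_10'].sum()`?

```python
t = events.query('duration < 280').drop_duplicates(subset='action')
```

684

filter rows where duration < 280:
   duration action
1       181  login
2         9  login
3       249  share
4       224    buy
drop duplicate action (keep=first):
   duration action
1       181  login
3       249  share
4       224    buy
add column duration_plus_10 = t['duration'] + 10:
   duration action  duration_plus_10
1       181  login               191
3       249  share               259
4       224    buy               234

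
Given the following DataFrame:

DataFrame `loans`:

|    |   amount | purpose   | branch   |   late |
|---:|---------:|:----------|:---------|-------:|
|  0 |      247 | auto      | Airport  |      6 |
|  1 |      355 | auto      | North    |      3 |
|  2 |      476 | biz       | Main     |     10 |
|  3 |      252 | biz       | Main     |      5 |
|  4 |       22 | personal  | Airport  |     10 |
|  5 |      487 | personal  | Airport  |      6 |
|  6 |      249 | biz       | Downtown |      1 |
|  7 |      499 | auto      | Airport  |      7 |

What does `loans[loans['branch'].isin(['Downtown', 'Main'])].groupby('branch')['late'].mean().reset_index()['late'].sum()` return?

filter rows where branch in ['Downtown', 'Main']:
   amount purpose    branch  late
2     476     biz      Main    10
3     252     biz      Main     5
6     249     biz  Downtown     1
group by branch, mean of late:
branch
Downtown    1.0
Main        7.5
Name: late, dtype: float64
reset_index():
     branch  late
0  Downtown   1.0
1      Main   7.5

8.5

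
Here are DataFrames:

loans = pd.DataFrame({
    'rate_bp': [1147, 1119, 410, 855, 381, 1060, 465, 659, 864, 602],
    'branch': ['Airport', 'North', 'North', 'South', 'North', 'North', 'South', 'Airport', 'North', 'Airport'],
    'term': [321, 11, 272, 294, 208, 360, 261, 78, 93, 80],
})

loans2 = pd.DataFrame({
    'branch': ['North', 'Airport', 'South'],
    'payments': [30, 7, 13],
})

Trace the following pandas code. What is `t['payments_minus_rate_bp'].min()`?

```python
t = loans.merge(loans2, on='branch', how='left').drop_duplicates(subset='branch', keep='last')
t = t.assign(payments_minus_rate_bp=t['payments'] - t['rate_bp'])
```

-834

merge on 'branch' (how='left') → 10 rows:
   rate_bp   branch  term  payments
0     1147  Airport   321         7
1     1119    North    11        30
2      410    North   272        30
3      855    South   294        13
4      381    North   208        30
5     1060    North   360        30
6      465    South   261        13
7      659  Airport    78         7
8      864    North    93        30
9      602  Airport    80         7
drop duplicate branch (keep=last):
   rate_bp   branch  term  payments
6      465    South   261        13
8      864    North    93        30
9      602  Airport    80         7
add column payments_minus_rate_bp = t['payments'] - t['rate_bp']:
   rate_bp   branch  term  payments  payments_minus_rate_bp
6      465    South   261        13                    -452
8      864    North    93        30                    -834
9      602  Airport    80         7                    -595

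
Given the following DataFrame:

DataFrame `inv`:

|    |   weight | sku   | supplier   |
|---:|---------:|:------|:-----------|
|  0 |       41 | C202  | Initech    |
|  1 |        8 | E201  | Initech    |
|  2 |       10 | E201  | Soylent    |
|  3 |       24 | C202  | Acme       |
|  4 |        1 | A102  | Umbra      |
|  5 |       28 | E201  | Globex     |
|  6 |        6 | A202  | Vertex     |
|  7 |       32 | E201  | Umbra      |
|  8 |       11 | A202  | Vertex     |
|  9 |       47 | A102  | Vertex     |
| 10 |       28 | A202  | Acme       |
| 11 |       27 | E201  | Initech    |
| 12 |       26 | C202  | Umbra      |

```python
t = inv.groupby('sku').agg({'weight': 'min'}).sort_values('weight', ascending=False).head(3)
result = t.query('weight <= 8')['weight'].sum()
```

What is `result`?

group by sku, min of weight:
      weight
sku         
A102       1
A202       6
C202      24
E201       8
sort by weight descending:
      weight
sku         
C202      24
E201       8
A202       6
A102       1
take first 3 rows:
      weight
sku         
C202      24
E201       8
A202       6
filter rows where weight <= 8:
      weight
sku         
E201       8
A202       6
Taking the sum of column 'weight' gives 14.

14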